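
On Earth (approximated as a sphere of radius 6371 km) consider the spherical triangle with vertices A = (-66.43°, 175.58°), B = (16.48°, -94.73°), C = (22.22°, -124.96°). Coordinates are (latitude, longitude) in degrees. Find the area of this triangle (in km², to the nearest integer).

25025603 km²

Side lengths (central angles): a = 0.5069, b = 1.7300, c = 1.8317 rad; semiperimeter s = 2.0343.
By l'Huilier's theorem, tan(E/4) = √[tan(s/2) tan((s−a)/2) tan((s−b)/2) tan((s−c)/2)], giving spherical excess E = 0.6166 rad.
Area = E·R² = 0.6166 × (6371)² ≈ 25025603 km².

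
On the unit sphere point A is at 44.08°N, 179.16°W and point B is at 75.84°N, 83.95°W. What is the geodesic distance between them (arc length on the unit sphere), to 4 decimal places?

0.8519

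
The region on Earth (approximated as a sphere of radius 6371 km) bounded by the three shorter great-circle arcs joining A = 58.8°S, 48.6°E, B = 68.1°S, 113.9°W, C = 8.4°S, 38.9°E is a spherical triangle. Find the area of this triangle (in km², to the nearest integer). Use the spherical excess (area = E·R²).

8531120 km²

Side lengths (central angles): a = 1.7646, b = 0.8891, c = 0.9155 rad; semiperimeter s = 1.7847.
By l'Huilier's theorem, tan(E/4) = √[tan(s/2) tan((s−a)/2) tan((s−b)/2) tan((s−c)/2)], giving spherical excess E = 0.2102 rad.
Area = E·R² = 0.2102 × (6371)² ≈ 8531120 km².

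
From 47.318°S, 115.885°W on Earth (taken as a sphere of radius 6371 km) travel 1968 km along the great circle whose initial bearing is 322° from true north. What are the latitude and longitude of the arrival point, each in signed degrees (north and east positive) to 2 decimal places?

-32.54°, -128.71°

Angular distance δ = d/R = 1968/6371 = 0.30890 rad; initial bearing θ = 5.6200 rad.
sin φ₂ = sin φ₁ cos δ + cos φ₁ sin δ cos θ = (-0.7351)(0.9527) + (0.6779)(0.3040)(0.7880) = -0.5379, so φ₂ = -32.54°.
Δλ = atan2(sin θ sin δ cos φ₁, cos δ − sin φ₁ sin φ₂) = atan2(-0.1269, 0.5572) = -12.828°.
λ₂ = -115.885° − 12.828° = -128.71°.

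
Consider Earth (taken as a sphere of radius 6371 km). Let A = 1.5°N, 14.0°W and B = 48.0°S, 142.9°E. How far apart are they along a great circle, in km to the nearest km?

With latitudes φ₁ = 1.500°, φ₂ = -48.000° and longitude difference Δλ = 156.900°:
Haversine: a = sin²(Δφ/2) + cos φ₁ cos φ₂ sin²(Δλ/2) = 0.1753 + (0.9997)(0.6691)(0.9599) = 0.81736.
Central angle c = 2·arcsin(√a) = 2.25845 rad.
Distance = R·c = 6371 × 2.2584 ≈ 14389 km.

14389 km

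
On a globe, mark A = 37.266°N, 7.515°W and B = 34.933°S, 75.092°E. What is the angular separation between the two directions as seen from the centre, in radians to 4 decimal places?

In radians: φ₁ = 0.6504, φ₂ = -0.6097, Δλ = 82.607° = 1.4418 rad.
cos c = sin φ₁ sin φ₂ + cos φ₁ cos φ₂ cos Δλ = (0.6055)(-0.5726) + (0.7958)(0.8198)(0.1287) = -0.26278,
so c = arccos(-0.26278) = 1.83670 rad.
So the angular separation is 1.8367 rad.

1.8367 rad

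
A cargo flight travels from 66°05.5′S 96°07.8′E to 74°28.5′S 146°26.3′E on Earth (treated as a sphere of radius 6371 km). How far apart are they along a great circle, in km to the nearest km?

In radians: φ₁ = -1.1535, φ₂ = -1.2998, Δλ = 50.308° = 0.8780 rad.
Haversine: a = sin²(Δφ/2) + cos φ₁ cos φ₂ sin²(Δλ/2) = 0.0053 + (0.4053)(0.2677)(0.1807) = 0.02494.
Central angle c = 2·arcsin(√a) = 0.31718 rad.
Distance = R·c = 6371 × 0.3172 ≈ 2021 km.

2021 km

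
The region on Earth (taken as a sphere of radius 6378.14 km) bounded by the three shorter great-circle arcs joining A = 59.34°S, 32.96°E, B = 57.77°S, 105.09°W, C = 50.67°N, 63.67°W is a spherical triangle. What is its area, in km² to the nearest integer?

78233489 km²

Side lengths (central angles): a = 1.9832, b = 2.3500, c = 1.0176 rad; semiperimeter s = 2.6754.
By l'Huilier's theorem, tan(E/4) = √[tan(s/2) tan((s−a)/2) tan((s−b)/2) tan((s−c)/2)], giving spherical excess E = 1.9231 rad.
Area = E·R² = 1.9231 × (6378.14)² ≈ 78233489 km².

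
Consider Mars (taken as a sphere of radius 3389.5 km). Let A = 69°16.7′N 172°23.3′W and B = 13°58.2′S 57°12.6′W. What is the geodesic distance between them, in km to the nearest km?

In radians: φ₁ = 1.2091, φ₂ = -0.2438, Δλ = 115.178° = 2.0102 rad.
cos c = sin φ₁ sin φ₂ + cos φ₁ cos φ₂ cos Δλ = (0.9353)(-0.2414) + (0.3538)(0.9704)(-0.4254) = -0.37188,
so c = arccos(-0.37188) = 1.95183 rad.
Distance = R·c = 3389.5 × 1.9518 ≈ 6616 km.

6616 km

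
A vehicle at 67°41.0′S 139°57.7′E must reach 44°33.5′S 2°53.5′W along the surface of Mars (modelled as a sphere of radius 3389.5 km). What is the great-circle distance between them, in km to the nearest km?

3805 km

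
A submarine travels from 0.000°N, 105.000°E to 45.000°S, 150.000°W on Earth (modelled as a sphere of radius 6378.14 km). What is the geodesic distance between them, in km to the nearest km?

11193 km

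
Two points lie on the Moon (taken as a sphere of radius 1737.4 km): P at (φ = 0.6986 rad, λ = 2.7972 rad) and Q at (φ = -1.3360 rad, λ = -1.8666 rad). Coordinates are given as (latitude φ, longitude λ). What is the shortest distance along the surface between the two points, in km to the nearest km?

Let φ₁ = 0.6986 rad, φ₂ = -1.3360 rad, and Δλ = 1.6194 rad.
cos c = sin φ₁ sin φ₂ + cos φ₁ cos φ₂ cos Δλ = (0.6431)(-0.9726) + (0.7657)(0.2326)(-0.0486) = -0.63415,
so c = arccos(-0.63415) = 2.25771 rad.
Distance = R·c = 1737.4 × 2.2577 ≈ 3923 km.

3923 km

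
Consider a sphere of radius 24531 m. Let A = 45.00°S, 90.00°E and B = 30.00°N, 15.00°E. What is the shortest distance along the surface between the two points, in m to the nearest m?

With latitudes φ₁ = -45.000°, φ₂ = 30.000° and longitude difference Δλ = -75.000°:
cos c = sin φ₁ sin φ₂ + cos φ₁ cos φ₂ cos Δλ = (-0.7071)(0.5000) + (0.7071)(0.8660)(0.2588) = -0.19506,
so c = arccos(-0.19506) = 1.76711 rad.
Distance = R·c = 24531 × 1.7671 ≈ 43349 m.

43349 m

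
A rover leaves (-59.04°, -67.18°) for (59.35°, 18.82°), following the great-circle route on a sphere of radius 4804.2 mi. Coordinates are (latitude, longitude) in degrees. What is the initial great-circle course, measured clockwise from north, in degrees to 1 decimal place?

47.1°

With φ₁ = -1.0304, φ₂ = 1.0359, Δλ = 1.5010 rad, the forward-azimuth formula gives
θ = atan2( sin Δλ cos φ₂ , cos φ₁ sin φ₂ − sin φ₁ cos φ₂ cos Δλ ) = atan2(0.5086, 0.4731) = 47.07°.
So the initial bearing is 47.1°.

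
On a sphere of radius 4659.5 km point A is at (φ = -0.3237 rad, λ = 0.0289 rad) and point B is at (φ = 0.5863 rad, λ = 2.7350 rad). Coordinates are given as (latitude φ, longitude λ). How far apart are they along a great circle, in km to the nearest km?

12453 km

With latitudes φ₁ = -18.547°, φ₂ = 33.593° and longitude difference Δλ = 155.048°:
cos c = sin φ₁ sin φ₂ + cos φ₁ cos φ₂ cos Δλ = (-0.3181)(0.5533) + (0.9481)(0.8330)(-0.9067) = -0.89201,
so c = arccos(-0.89201) = 2.67256 rad.
Distance = R·c = 4659.5 × 2.6726 ≈ 12453 km.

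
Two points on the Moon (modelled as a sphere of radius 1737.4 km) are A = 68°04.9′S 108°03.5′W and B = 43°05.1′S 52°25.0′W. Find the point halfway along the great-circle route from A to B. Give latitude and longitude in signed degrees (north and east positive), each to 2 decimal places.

Central angle δ = 0.6639 rad. Interpolating on the sphere with fraction f = 0.5:
P = [sin((1−f)δ)·A + sin(fδ)·B] / sin δ = 0.5289·A + 0.5289·B in Cartesian coordinates,
giving P = (0.1744, -0.4938, -0.8519), i.e. latitude -58.42°, longitude -70.55°.

-58.42°, -70.55°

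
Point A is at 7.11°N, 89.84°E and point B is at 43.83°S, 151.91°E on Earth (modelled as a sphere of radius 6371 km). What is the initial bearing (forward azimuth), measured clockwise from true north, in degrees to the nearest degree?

139°

Δλ = 62.070° = 1.0833 rad.
y = sin Δλ · cos φ₂ = (0.8835)(0.7214) = 0.6374
x = cos φ₁ sin φ₂ − sin φ₁ cos φ₂ cos Δλ = (0.9923)(-0.6925) − (0.1238)(0.7214)(0.4684) = -0.7290
θ = atan2(y, x) = 138.84°, so the bearing is 139°.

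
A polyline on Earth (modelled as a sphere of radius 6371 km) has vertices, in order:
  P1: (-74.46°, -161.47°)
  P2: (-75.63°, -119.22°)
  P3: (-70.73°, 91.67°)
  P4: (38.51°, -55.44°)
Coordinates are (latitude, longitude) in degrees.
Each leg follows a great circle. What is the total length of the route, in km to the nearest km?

Leg P1→P2: central angle 0.1873 rad, distance 1193.0 km.
Leg P2→P3: central angle 0.5658 rad, distance 3604.8 km.
Leg P3→P4: central angle 2.5058 rad, distance 15964.6 km.
Total: 1193.0 + 3604.8 + 15964.6 ≈ 20762 km.

20762 km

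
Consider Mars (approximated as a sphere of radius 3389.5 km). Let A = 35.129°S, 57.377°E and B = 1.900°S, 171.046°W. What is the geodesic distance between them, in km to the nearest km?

In radians: φ₁ = -0.6131, φ₂ = -0.0332, Δλ = 131.577° = 2.2965 rad.
cos c = sin φ₁ sin φ₂ + cos φ₁ cos φ₂ cos Δλ = (-0.5754)(-0.0332) + (0.8179)(0.9995)(-0.6636) = -0.52338,
so c = arccos(-0.52338) = 2.12160 rad.
Distance = R·c = 3389.5 × 2.1216 ≈ 7191 km.

7191 km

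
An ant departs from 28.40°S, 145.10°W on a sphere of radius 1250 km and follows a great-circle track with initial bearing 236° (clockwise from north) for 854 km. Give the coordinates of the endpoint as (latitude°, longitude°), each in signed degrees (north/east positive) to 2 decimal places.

Angular distance δ = d/R = 854/1250 = 0.68320 rad; initial bearing θ = 4.1190 rad.
sin φ₂ = sin φ₁ cos δ + cos φ₁ sin δ cos θ = (-0.4756)(0.7756) + (0.8796)(0.6313)(-0.5592) = -0.6794, so φ₂ = -42.80°.
Δλ = atan2(sin θ sin δ cos φ₁, cos δ − sin φ₁ sin φ₂) = atan2(-0.4604, 0.4524) = -45.499°.
λ₂ = -145.100° − 45.499° = -190.60° → 169.40° after wrapping to (−180°, 180°].

-42.80°, 169.40°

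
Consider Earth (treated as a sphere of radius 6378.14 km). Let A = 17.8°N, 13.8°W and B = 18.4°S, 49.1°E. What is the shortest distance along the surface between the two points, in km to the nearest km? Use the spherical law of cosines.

In radians: φ₁ = 0.3107, φ₂ = -0.3211, Δλ = 62.900° = 1.0978 rad.
cos c = sin φ₁ sin φ₂ + cos φ₁ cos φ₂ cos Δλ = (0.3057)(-0.3156) + (0.9521)(0.9489)(0.4555) = 0.31507,
so c = arccos(0.31507) = 1.25027 rad.
Distance = R·c = 6378.14 × 1.2503 ≈ 7974 km.

7974 km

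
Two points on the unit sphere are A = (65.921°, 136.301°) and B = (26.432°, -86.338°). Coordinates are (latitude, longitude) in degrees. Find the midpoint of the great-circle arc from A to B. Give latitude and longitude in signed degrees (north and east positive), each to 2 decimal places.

The central angle between A and B is δ = 1.4327 rad.
With f = 0.5, the slerp weights are sin((1−f)δ)/sin δ = 0.6630 and sin(fδ)/sin δ = 0.6630.
Weighted sum of the unit vectors: (0.6630)·(-0.2950,0.2819,0.9130) + (0.6630)·(0.0572,-0.8936,0.4451) = (-0.1576, -0.4056, 0.9004).
Converting back: φ = atan2(z, √(x²+y²)) = 64.21°, λ = atan2(y, x) = -111.24°.

64.21°, -111.24°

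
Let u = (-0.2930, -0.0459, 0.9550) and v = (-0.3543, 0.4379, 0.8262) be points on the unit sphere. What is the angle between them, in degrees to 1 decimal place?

29.2°

u·v = 0.8727; |u| = 1.0000, |v| = 0.9999.
cos θ = (u·v)/(|u||v|) = 0.8728, so θ = 29.2°.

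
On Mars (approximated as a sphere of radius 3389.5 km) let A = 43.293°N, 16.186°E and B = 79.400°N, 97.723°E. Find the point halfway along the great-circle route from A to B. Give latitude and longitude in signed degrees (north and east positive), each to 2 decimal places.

Central angle δ = 0.8041 rad. Interpolating on the sphere with fraction f = 0.5:
P = [sin((1−f)δ)·A + sin(fδ)·B] / sin δ = 0.5433·A + 0.5433·B in Cartesian coordinates,
giving P = (0.3664, 0.2093, 0.9066), i.e. latitude 65.04°, longitude 29.74°.

65.04°, 29.74°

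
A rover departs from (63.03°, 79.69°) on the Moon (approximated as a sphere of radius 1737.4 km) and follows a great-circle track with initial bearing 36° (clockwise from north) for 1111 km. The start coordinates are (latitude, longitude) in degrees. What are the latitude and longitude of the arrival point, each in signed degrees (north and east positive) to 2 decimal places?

Angular distance δ = d/R = 1111/1737.4 = 0.63946 rad; initial bearing θ = 0.6283 rad.
sin φ₂ = sin φ₁ cos δ + cos φ₁ sin δ cos θ = (0.8912)(0.8024) + (0.4535)(0.5968)(0.8090) = 0.9341, so φ₂ = 69.08°.
Δλ = atan2(sin θ sin δ cos φ₁, cos δ − sin φ₁ sin φ₂) = atan2(0.1591, -0.0301) = 100.714°.
λ₂ = 79.690° + 100.714° = 180.40° → -179.60° after wrapping to (−180°, 180°].

69.08°, -179.60°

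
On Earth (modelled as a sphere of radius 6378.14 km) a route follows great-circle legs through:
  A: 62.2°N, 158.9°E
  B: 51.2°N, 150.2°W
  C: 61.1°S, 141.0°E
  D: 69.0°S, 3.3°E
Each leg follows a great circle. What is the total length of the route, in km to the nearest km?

22318 km

Leg A→B: central angle 0.5080 rad, distance 3240.4 km.
Leg B→C: central angle 2.1807 rad, distance 13908.7 km.
Leg C→D: central angle 0.8104 rad, distance 5168.8 km.
Total: 3240.4 + 13908.7 + 5168.8 ≈ 22318 km.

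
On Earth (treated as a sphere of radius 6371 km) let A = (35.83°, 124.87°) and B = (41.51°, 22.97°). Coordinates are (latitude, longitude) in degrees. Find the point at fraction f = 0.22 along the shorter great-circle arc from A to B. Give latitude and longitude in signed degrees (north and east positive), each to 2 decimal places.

45.30°, 107.07°

Central angle δ = 1.3049 rad. Interpolating on the sphere with fraction f = 0.22:
P = [sin((1−f)δ)·A + sin(fδ)·B] / sin δ = 0.8820·A + 0.2935·B in Cartesian coordinates,
giving P = (-0.2065, 0.6724, 0.7108), i.e. latitude 45.30°, longitude 107.07°.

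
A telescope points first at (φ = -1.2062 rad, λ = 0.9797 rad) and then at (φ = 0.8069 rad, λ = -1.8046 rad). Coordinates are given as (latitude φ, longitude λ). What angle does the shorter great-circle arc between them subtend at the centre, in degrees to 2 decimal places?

In radians: φ₁ = -1.2062, φ₂ = 0.8069, Δλ = -159.529° = -2.7843 rad.
cos c = sin φ₁ sin φ₂ + cos φ₁ cos φ₂ cos Δλ = (-0.9343)(0.7221) + (0.3566)(0.6917)(-0.9368) = -0.90576,
so c = arccos(-0.90576) = 2.70396 rad.
So the angular separation is 154.93°.

154.93°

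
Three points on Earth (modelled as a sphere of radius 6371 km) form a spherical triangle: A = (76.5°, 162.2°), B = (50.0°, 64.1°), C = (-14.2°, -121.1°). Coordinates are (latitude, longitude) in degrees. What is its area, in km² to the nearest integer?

8584714 km²

Side lengths (central angles): a = 2.5124, b = 1.7584, c = 0.7616 rad; semiperimeter s = 2.5162.
By l'Huilier's theorem, tan(E/4) = √[tan(s/2) tan((s−a)/2) tan((s−b)/2) tan((s−c)/2)], giving spherical excess E = 0.2115 rad.
Area = E·R² = 0.2115 × (6371)² ≈ 8584714 km².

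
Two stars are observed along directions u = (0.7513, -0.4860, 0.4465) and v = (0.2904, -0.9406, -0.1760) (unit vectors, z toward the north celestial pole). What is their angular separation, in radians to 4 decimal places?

u·v = 0.5967; |u| = 1.0000, |v| = 1.0000.
cos θ = (u·v)/(|u||v|) = 0.5967, so θ = 0.9314 rad.

0.9314 rad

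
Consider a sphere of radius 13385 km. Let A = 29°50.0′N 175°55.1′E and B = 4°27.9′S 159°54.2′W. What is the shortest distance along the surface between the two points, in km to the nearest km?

Let φ₁ = 0.5207 rad, φ₂ = -0.0779 rad, and Δλ = 0.4220 rad.
Haversine: a = sin²(Δφ/2) + cos φ₁ cos φ₂ sin²(Δλ/2) = 0.0869 + (0.8675)(0.9970)(0.0439) = 0.12488.
Central angle c = 2·arcsin(√a) = 0.72236 rad.
Distance = R·c = 13385 × 0.7224 ≈ 9669 km.

9669 km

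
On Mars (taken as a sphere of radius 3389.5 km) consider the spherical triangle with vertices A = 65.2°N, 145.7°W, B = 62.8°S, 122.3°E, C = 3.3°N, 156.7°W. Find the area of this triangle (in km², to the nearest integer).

10442307 km²

Side lengths (central angles): a = 1.5506, b = 1.0891, c = 2.5219 rad; semiperimeter s = 2.5808.
By l'Huilier's theorem, tan(E/4) = √[tan(s/2) tan((s−a)/2) tan((s−b)/2) tan((s−c)/2)], giving spherical excess E = 0.9089 rad.
Area = E·R² = 0.9089 × (3389.5)² ≈ 10442307 km².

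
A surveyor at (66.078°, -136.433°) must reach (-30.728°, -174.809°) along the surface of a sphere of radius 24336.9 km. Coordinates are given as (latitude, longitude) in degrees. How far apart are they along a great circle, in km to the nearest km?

42975 km

Let φ₁ = 1.1533 rad, φ₂ = -0.5363 rad, and Δλ = -0.6698 rad.
Haversine: a = sin²(Δφ/2) + cos φ₁ cos φ₂ sin²(Δλ/2) = 0.5593 + (0.4055)(0.8596)(0.1080) = 0.59691.
Central angle c = 2·arcsin(√a) = 1.76584 rad.
Distance = R·c = 24336.9 × 1.7658 ≈ 42975 km.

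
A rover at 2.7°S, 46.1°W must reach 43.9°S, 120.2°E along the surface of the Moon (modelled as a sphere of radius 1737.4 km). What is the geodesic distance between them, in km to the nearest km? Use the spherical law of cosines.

Let φ₁ = -0.0471 rad, φ₂ = -0.7662 rad, and Δλ = 2.9025 rad.
cos c = sin φ₁ sin φ₂ + cos φ₁ cos φ₂ cos Δλ = (-0.0471)(-0.6934) + (0.9989)(0.7206)(-0.9715) = -0.66661,
so c = arccos(-0.66661) = 2.30045 rad.
Distance = R·c = 1737.4 × 2.3004 ≈ 3997 km.

3997 km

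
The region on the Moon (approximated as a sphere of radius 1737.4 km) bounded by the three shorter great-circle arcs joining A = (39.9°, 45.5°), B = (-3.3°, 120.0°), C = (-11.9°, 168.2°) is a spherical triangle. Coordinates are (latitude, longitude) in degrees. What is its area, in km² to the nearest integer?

Side lengths (central angles): a = 0.8460, b = 2.1386, c = 1.4022 rad; semiperimeter s = 2.1934.
By l'Huilier's theorem, tan(E/4) = √[tan(s/2) tan((s−a)/2) tan((s−b)/2) tan((s−c)/2)], giving spherical excess E = 0.5306 rad.
Area = E·R² = 0.5306 × (1737.4)² ≈ 1601708 km².

1601708 km²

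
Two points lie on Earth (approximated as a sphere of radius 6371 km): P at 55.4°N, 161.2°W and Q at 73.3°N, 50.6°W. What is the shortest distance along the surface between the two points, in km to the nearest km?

4785 km

Let φ₁ = 0.9669 rad, φ₂ = 1.2793 rad, and Δλ = 1.9303 rad.
cos c = sin φ₁ sin φ₂ + cos φ₁ cos φ₂ cos Δλ = (0.8231)(0.9578) + (0.5678)(0.2874)(-0.3518) = 0.73101,
so c = arccos(0.73101) = 0.75100 rad.
Distance = R·c = 6371 × 0.7510 ≈ 4785 km.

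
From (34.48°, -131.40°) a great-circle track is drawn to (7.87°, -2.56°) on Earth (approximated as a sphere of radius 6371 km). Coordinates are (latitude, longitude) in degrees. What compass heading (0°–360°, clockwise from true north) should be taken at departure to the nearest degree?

With φ₁ = 0.6018, φ₂ = 0.1374, Δλ = 2.2487 rad, the forward-azimuth formula gives
θ = atan2( sin Δλ cos φ₂ , cos φ₁ sin φ₂ − sin φ₁ cos φ₂ cos Δλ ) = atan2(0.7716, 0.4646) = 58.95°.
So the initial bearing is 59°.

59°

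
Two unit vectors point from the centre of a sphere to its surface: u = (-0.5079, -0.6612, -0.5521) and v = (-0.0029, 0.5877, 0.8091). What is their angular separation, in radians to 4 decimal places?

u·v = -0.8338; |u| = 1.0000, |v| = 1.0000.
cos θ = (u·v)/(|u||v|) = -0.8338, so θ = 2.5568 rad.

2.5568 rad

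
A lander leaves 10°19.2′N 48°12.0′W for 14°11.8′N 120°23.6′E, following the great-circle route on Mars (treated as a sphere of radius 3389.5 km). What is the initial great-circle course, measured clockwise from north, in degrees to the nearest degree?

Δλ = 168.593° = 2.9425 rad.
y = sin Δλ · cos φ₂ = (0.1978)(0.9695) = 0.1917
x = cos φ₁ sin φ₂ − sin φ₁ cos φ₂ cos Δλ = (0.9838)(0.2453) − (0.1791)(0.9695)(-0.9802) = 0.4115
θ = atan2(y, x) = 24.98°, so the bearing is 25°.

25°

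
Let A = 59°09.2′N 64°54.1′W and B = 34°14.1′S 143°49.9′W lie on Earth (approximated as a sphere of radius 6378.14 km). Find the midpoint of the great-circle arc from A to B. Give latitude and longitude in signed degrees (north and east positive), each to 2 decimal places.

15.70°, -115.29°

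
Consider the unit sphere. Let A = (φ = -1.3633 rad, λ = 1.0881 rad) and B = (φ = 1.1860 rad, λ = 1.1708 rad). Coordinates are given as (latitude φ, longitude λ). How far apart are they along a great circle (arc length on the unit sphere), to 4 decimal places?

With latitudes φ₁ = -78.111°, φ₂ = 67.953° and longitude difference Δλ = 4.738°:
cos c = sin φ₁ sin φ₂ + cos φ₁ cos φ₂ cos Δλ = (-0.9785)(0.9269) + (0.2060)(0.3754)(0.9966) = -0.82993,
so c = arccos(-0.82993) = 2.54977 rad.
On the unit sphere the arc length equals the central angle: 2.5498.

2.5498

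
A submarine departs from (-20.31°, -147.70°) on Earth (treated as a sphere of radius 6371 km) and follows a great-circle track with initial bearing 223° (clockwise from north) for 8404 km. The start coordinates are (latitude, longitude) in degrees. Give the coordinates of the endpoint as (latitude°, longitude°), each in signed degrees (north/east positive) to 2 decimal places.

-48.65°, 121.23°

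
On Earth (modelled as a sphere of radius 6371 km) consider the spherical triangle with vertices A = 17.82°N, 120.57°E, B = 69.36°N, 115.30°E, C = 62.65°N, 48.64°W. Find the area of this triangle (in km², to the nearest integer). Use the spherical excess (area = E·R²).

Side lengths (central angles): a = 0.8290, b = 1.7293, c = 0.9014 rad; semiperimeter s = 1.7298.
By l'Huilier's theorem, tan(E/4) = √[tan(s/2) tan((s−a)/2) tan((s−b)/2) tan((s−c)/2)], giving spherical excess E = 0.0332 rad.
Area = E·R² = 0.0332 × (6371)² ≈ 1349083 km².

1349083 km²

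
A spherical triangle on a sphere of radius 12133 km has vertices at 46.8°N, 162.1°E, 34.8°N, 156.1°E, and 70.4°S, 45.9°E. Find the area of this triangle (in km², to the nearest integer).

Side lengths (central angles): a = 2.2559, b = 2.4785, c = 0.2238 rad; semiperimeter s = 2.4791.
By l'Huilier's theorem, tan(E/4) = √[tan(s/2) tan((s−a)/2) tan((s−b)/2) tan((s−c)/2)], giving spherical excess E = 0.0559 rad.
Area = E·R² = 0.0559 × (12133)² ≈ 8235515 km².

8235515 km²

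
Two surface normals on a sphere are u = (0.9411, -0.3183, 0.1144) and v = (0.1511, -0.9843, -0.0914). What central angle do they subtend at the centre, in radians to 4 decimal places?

u·v = 0.4450; |u| = 1.0000, |v| = 1.0000.
cos θ = (u·v)/(|u||v|) = 0.4450, so θ = 1.1096 rad.

1.1096 rad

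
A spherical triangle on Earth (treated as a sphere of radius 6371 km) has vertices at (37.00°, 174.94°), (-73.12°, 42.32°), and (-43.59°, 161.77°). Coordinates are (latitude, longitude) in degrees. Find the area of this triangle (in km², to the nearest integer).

8469801 km²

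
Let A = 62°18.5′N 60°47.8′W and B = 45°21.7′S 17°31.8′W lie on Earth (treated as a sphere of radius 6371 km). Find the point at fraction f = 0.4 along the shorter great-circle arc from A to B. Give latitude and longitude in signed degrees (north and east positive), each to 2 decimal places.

20.02°, -37.49°

Central angle δ = 1.9739 rad. Interpolating on the sphere with fraction f = 0.4:
P = [sin((1−f)δ)·A + sin(fδ)·B] / sin δ = 1.0070·A + 0.7719·B in Cartesian coordinates,
giving P = (0.7455, -0.5718, 0.3424), i.e. latitude 20.02°, longitude -37.49°.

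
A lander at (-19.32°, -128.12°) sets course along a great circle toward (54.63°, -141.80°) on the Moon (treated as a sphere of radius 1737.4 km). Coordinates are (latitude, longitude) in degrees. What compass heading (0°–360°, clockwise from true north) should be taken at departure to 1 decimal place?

351.8°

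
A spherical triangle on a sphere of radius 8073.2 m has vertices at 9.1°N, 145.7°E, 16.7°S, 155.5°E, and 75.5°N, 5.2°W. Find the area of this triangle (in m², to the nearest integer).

10724006 m²

Side lengths (central angles): a = 2.0997, b = 1.6337, c = 0.4810 rad; semiperimeter s = 2.1072.
By l'Huilier's theorem, tan(E/4) = √[tan(s/2) tan((s−a)/2) tan((s−b)/2) tan((s−c)/2)], giving spherical excess E = 0.1645 rad.
Area = E·R² = 0.1645 × (8073.2)² ≈ 10724006 m².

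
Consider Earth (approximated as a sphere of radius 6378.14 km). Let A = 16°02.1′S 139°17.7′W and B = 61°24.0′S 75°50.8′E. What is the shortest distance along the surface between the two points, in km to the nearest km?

10874 km

Let φ₁ = -0.2799 rad, φ₂ = -1.0716 rad, and Δλ = -2.5283 rad.
Haversine: a = sin²(Δφ/2) + cos φ₁ cos φ₂ sin²(Δλ/2) = 0.1487 + (0.9611)(0.4787)(0.9089) = 0.56685.
Central angle c = 2·arcsin(√a) = 1.70489 rad.
Distance = R·c = 6378.14 × 1.7049 ≈ 10874 km.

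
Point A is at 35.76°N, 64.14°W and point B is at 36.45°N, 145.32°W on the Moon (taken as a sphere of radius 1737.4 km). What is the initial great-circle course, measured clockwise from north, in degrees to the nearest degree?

297°

Δλ = -81.180° = -1.4169 rad.
y = sin Δλ · cos φ₂ = (-0.9882)(0.8044) = -0.7949
x = cos φ₁ sin φ₂ − sin φ₁ cos φ₂ cos Δλ = (0.8115)(0.5941) − (0.5844)(0.8044)(0.1533) = 0.4100
θ = atan2(y, x) = -62.71°; adding 360° gives 297°.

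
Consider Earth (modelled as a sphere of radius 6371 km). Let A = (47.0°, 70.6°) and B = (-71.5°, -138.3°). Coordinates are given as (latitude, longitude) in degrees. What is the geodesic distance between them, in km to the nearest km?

With latitudes φ₁ = 47.000°, φ₂ = -71.500° and longitude difference Δλ = 151.100°:
cos c = sin φ₁ sin φ₂ + cos φ₁ cos φ₂ cos Δλ = (0.7314)(-0.9483) + (0.6820)(0.3173)(-0.8755) = -0.88301,
so c = arccos(-0.88301) = 2.65304 rad.
Distance = R·c = 6371 × 2.6530 ≈ 16902 km.

16902 km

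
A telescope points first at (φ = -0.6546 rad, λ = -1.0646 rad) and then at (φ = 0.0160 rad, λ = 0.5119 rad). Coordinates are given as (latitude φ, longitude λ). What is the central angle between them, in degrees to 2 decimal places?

In radians: φ₁ = -0.6546, φ₂ = 0.0160, Δλ = 90.327° = 1.5765 rad.
cos c = sin φ₁ sin φ₂ + cos φ₁ cos φ₂ cos Δλ = (-0.6088)(0.0160) + (0.7933)(0.9999)(-0.0057) = -0.01427,
so c = arccos(-0.01427) = 1.58506 rad.
So the angular separation is 90.82°.

90.82°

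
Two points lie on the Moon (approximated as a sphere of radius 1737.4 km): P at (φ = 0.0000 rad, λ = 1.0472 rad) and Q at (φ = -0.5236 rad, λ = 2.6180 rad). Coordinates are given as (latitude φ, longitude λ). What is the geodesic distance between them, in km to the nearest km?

2729 km

Let φ₁ = 0.0000 rad, φ₂ = -0.5236 rad, and Δλ = 1.5708 rad.
cos c = sin φ₁ sin φ₂ + cos φ₁ cos φ₂ cos Δλ = (0.0000)(-0.5000) + (1.0000)(0.8660)(-0.0000) = -0.00000,
so c = arccos(-0.00000) = 1.57080 rad.
Distance = R·c = 1737.4 × 1.5708 ≈ 2729 km.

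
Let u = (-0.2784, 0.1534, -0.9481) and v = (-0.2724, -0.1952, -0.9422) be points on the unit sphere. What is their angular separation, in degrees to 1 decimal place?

u·v = 0.9392; |u| = 1.0000, |v| = 1.0000.
cos θ = (u·v)/(|u||v|) = 0.9392, so θ = 20.1°.

20.1°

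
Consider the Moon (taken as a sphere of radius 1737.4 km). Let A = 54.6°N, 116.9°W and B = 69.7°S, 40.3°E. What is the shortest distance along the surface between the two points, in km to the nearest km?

4905 km

With latitudes φ₁ = 54.600°, φ₂ = -69.700° and longitude difference Δλ = 157.200°:
Haversine: a = sin²(Δφ/2) + cos φ₁ cos φ₂ sin²(Δλ/2) = 0.7818 + (0.5793)(0.3469)(0.9609) = 0.97488.
Central angle c = 2·arcsin(√a) = 2.82329 rad.
Distance = R·c = 1737.4 × 2.8233 ≈ 4905 km.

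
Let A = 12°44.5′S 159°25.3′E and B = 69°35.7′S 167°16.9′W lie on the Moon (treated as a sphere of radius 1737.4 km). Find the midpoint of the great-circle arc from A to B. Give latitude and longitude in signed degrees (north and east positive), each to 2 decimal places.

Central angle δ = 1.0576 rad. Interpolating on the sphere with fraction f = 0.5:
P = [sin((1−f)δ)·A + sin(fδ)·B] / sin δ = 0.5791·A + 0.5791·B in Cartesian coordinates,
giving P = (-0.7257, 0.1541, -0.6705), i.e. latitude -42.10°, longitude 168.01°.

-42.10°, 168.01°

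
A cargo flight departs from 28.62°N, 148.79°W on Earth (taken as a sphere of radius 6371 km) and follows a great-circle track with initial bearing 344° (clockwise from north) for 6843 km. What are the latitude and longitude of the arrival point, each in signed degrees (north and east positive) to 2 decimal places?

75.95°, 124.40°

Angular distance δ = d/R = 6843/6371 = 1.07409 rad; initial bearing θ = 6.0039 rad.
sin φ₂ = sin φ₁ cos δ + cos φ₁ sin δ cos θ = (0.4790)(0.4765) + (0.8778)(0.8792)(0.9613) = 0.9701, so φ₂ = 75.95°.
Δλ = atan2(sin θ sin δ cos φ₁, cos δ − sin φ₁ sin φ₂) = atan2(-0.2127, 0.0119) = -86.809°.
λ₂ = -148.790° − 86.809° = -235.60° → 124.40° after wrapping to (−180°, 180°].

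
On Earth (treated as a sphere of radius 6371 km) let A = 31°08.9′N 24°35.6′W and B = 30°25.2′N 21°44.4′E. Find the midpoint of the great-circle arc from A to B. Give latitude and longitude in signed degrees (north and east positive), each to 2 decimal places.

32.94°, -1.33°

The central angle between A and B is δ = 0.6896 rad.
With f = 0.5, the slerp weights are sin((1−f)δ)/sin δ = 0.5313 and sin(fδ)/sin δ = 0.5313.
Weighted sum of the unit vectors: (0.5313)·(0.7782,-0.3562,0.5173) + (0.5313)·(0.8010,0.3194,0.5063) = (0.8390, -0.0195, 0.5438).
Converting back: φ = atan2(z, √(x²+y²)) = 32.94°, λ = atan2(y, x) = -1.33°.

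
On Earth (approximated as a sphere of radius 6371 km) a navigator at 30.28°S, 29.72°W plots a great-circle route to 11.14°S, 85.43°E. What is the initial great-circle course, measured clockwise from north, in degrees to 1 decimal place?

113.0°

Δλ = 115.150° = 2.0097 rad.
y = sin Δλ · cos φ₂ = (0.9052)(0.9812) = 0.8881
x = cos φ₁ sin φ₂ − sin φ₁ cos φ₂ cos Δλ = (0.8636)(-0.1932) − (-0.5042)(0.9812)(-0.4250) = -0.3771
θ = atan2(y, x) = 113.01°, so the bearing is 113.0°.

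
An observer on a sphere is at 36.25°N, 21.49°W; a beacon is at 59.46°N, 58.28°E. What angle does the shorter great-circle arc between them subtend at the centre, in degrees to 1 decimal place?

54.4°

With latitudes φ₁ = 36.250°, φ₂ = 59.460° and longitude difference Δλ = 79.770°:
Haversine: a = sin²(Δφ/2) + cos φ₁ cos φ₂ sin²(Δλ/2) = 0.0405 + (0.8064)(0.5081)(0.4112) = 0.20897.
Central angle c = 2·arcsin(√a) = 0.94954 rad.
So the angular separation is 54.4°.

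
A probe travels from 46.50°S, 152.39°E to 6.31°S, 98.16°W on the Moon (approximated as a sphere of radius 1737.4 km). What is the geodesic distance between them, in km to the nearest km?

In radians: φ₁ = -0.8116, φ₂ = -0.1101, Δλ = 109.450° = 1.9103 rad.
cos c = sin φ₁ sin φ₂ + cos φ₁ cos φ₂ cos Δλ = (-0.7254)(-0.1099) + (0.6884)(0.9939)(-0.3330) = -0.14810,
so c = arccos(-0.14810) = 1.71944 rad.
Distance = R·c = 1737.4 × 1.7194 ≈ 2987 km.

2987 km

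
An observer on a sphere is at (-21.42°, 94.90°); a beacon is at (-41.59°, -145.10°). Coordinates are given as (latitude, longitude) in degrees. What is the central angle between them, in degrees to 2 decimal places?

96.07°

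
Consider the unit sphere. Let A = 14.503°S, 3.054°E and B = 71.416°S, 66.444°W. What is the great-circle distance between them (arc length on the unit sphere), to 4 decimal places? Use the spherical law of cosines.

1.2181

Let φ₁ = -0.2531 rad, φ₂ = -1.2464 rad, and Δλ = -1.2130 rad.
cos c = sin φ₁ sin φ₂ + cos φ₁ cos φ₂ cos Δλ = (-0.2504)(-0.9479) + (0.9681)(0.3187)(0.3502) = 0.34544,
so c = arccos(0.34544) = 1.21809 rad.
On the unit sphere the arc length equals the central angle: 1.2181.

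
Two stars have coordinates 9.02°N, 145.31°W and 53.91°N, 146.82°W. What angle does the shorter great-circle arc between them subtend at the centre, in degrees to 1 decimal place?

44.9°

Let φ₁ = 0.1574 rad, φ₂ = 0.9409 rad, and Δλ = -0.0264 rad.
cos c = sin φ₁ sin φ₂ + cos φ₁ cos φ₂ cos Δλ = (0.1568)(0.8081) + (0.9876)(0.5891)(0.9997) = 0.70826,
so c = arccos(0.70826) = 0.78376 rad.
So the angular separation is 44.9°.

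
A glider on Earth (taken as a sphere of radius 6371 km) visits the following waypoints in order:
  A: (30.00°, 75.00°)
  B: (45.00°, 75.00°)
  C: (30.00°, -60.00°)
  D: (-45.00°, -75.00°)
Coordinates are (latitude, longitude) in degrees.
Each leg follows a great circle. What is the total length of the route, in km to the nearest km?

Leg A→B: central angle 0.2618 rad, distance 1667.9 km.
Leg B→C: central angle 1.6503 rad, distance 10514.3 km.
Leg C→D: central angle 1.3305 rad, distance 8476.9 km.
Total: 1667.9 + 10514.3 + 8476.9 ≈ 20659 km.

20659 km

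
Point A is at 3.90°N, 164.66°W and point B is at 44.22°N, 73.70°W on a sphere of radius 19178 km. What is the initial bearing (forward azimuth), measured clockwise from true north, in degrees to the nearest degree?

46°

Δλ = 90.960° = 1.5876 rad.
y = sin Δλ · cos φ₂ = (0.9999)(0.7167) = 0.7166
x = cos φ₁ sin φ₂ − sin φ₁ cos φ₂ cos Δλ = (0.9977)(0.6974) − (0.0680)(0.7167)(-0.0168) = 0.6966
θ = atan2(y, x) = 45.81°, so the bearing is 46°.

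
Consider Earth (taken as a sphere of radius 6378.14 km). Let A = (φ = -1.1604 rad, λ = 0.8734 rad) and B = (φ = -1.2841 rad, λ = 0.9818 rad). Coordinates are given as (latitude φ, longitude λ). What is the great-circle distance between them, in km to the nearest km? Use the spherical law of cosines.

With latitudes φ₁ = -66.486°, φ₂ = -73.574° and longitude difference Δλ = 6.211°:
cos c = sin φ₁ sin φ₂ + cos φ₁ cos φ₂ cos Δλ = (-0.9170)(-0.9592) + (0.3990)(0.2828)(0.9941) = 0.99170,
so c = arccos(0.99170) = 0.12896 rad.
Distance = R·c = 6378.14 × 0.1290 ≈ 822 km.

822 km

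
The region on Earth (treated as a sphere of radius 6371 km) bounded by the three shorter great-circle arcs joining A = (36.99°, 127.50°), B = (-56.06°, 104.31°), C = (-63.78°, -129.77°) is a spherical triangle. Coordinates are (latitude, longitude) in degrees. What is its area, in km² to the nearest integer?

Side lengths (central angles): a = 0.9279, b = 2.2364, c = 1.6602 rad; semiperimeter s = 2.4122.
By l'Huilier's theorem, tan(E/4) = √[tan(s/2) tan((s−a)/2) tan((s−b)/2) tan((s−c)/2)], giving spherical excess E = 1.1258 rad.
Area = E·R² = 1.1258 × (6371)² ≈ 45694161 km².

45694161 km²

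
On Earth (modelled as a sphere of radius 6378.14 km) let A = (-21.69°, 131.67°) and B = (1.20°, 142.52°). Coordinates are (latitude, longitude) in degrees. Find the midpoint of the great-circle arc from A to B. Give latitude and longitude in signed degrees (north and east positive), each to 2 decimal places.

-10.29°, 137.29°

The central angle between A and B is δ = 0.4402 rad.
With f = 0.5, the slerp weights are sin((1−f)δ)/sin δ = 0.5124 and sin(fδ)/sin δ = 0.5124.
Weighted sum of the unit vectors: (0.5124)·(-0.6178,0.6941,-0.3696) + (0.5124)·(-0.7934,0.6084,0.0209) = (-0.7230, 0.6673, -0.1786).
Converting back: φ = atan2(z, √(x²+y²)) = -10.29°, λ = atan2(y, x) = 137.29°.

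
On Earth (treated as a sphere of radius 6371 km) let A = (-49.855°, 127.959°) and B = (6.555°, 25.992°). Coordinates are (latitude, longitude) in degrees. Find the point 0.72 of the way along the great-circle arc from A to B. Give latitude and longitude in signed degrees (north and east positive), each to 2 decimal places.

-15.34°, 44.81°

Central angle δ = 1.7927 rad. Interpolating on the sphere with fraction f = 0.72:
P = [sin((1−f)δ)·A + sin(fδ)·B] / sin δ = 0.4932·A + 0.9852·B in Cartesian coordinates,
giving P = (0.6842, 0.6797, -0.2646), i.e. latitude -15.34°, longitude 44.81°.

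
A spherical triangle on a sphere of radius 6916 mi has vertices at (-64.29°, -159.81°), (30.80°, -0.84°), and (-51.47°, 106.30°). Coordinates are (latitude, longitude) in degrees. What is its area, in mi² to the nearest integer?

88899041 mi²

Side lengths (central angles): a = 2.1631, b = 0.8141, c = 2.5135 rad; semiperimeter s = 2.7454.
By l'Huilier's theorem, tan(E/4) = √[tan(s/2) tan((s−a)/2) tan((s−b)/2) tan((s−c)/2)], giving spherical excess E = 1.8586 rad.
Area = E·R² = 1.8586 × (6916)² ≈ 88899041 mi².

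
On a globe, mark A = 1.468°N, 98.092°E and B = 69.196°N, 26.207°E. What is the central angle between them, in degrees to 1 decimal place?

Let φ₁ = 0.0256 rad, φ₂ = 1.2077 rad, and Δλ = -1.2546 rad.
cos c = sin φ₁ sin φ₂ + cos φ₁ cos φ₂ cos Δλ = (0.0256)(0.9348) + (0.9997)(0.3552)(0.3109) = 0.13434,
so c = arccos(0.13434) = 1.43604 rad.
So the angular separation is 82.3°.

82.3°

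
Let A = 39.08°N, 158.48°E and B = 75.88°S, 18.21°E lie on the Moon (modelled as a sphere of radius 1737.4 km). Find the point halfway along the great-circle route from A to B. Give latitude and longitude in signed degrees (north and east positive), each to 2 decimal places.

-29.13°, 143.64°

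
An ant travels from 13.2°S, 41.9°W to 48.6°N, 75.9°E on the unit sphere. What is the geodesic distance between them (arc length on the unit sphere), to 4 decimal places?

Let φ₁ = -0.2304 rad, φ₂ = 0.8482 rad, and Δλ = 2.0560 rad.
cos c = sin φ₁ sin φ₂ + cos φ₁ cos φ₂ cos Δλ = (-0.2284)(0.7501) + (0.9736)(0.6613)(-0.4664) = -0.47157,
so c = arccos(-0.47157) = 2.06186 rad.
On the unit sphere the arc length equals the central angle: 2.0619.

2.0619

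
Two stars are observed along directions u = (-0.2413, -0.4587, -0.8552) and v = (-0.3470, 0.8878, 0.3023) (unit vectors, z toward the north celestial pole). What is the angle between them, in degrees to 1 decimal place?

125.6°

u·v = -0.5820; |u| = 1.0000, |v| = 1.0000.
cos θ = (u·v)/(|u||v|) = -0.5820, so θ = 125.6°.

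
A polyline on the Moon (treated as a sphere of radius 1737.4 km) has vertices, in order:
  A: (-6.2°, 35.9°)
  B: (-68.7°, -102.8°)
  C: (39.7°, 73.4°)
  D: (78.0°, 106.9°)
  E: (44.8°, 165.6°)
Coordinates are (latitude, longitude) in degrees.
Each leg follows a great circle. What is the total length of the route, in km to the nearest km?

10051 km

Leg A→B: central angle 1.7423 rad, distance 3027.1 km.
Leg B→C: central angle 2.6342 rad, distance 4576.6 km.
Leg C→D: central angle 0.7102 rad, distance 1234.0 km.
Leg D→E: central angle 0.6984 rad, distance 1213.4 km.
Total: 3027.1 + 4576.6 + 1234.0 + 1213.4 ≈ 10051 km.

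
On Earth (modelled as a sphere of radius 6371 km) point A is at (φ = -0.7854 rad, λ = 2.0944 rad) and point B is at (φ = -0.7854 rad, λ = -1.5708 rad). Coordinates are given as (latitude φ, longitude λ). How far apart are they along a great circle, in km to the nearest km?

9580 km

With latitudes φ₁ = -45.000°, φ₂ = -45.000° and longitude difference Δλ = 150.000°:
cos c = sin φ₁ sin φ₂ + cos φ₁ cos φ₂ cos Δλ = (-0.7071)(-0.7071) + (0.7071)(0.7071)(-0.8660) = 0.06699,
so c = arccos(0.06699) = 1.50375 rad.
Distance = R·c = 6371 × 1.5038 ≈ 9580 km.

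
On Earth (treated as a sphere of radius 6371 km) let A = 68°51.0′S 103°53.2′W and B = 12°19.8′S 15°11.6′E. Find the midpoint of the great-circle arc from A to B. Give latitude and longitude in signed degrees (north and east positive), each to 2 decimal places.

The central angle between A and B is δ = 1.5430 rad.
With f = 0.5, the slerp weights are sin((1−f)δ)/sin δ = 0.6975 and sin(fδ)/sin δ = 0.6975.
Weighted sum of the unit vectors: (0.6975)·(-0.0866,-0.3503,-0.9326) + (0.6975)·(0.9428,0.2560,-0.2135) = (0.5972, -0.0657, -0.7994).
Converting back: φ = atan2(z, √(x²+y²)) = -53.07°, λ = atan2(y, x) = -6.28°.

-53.07°, -6.28°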